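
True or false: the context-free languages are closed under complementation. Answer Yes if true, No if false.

CFLs are closed under union, so if they were also closed under complement they would be closed under intersection by De Morgan (L₁ ∩ L₂ is the complement of the union of the complements). But {aⁿbⁿcᵐ} ∩ {aᵐbⁿcⁿ} = {aⁿbⁿcⁿ} is not context-free although both operands are.

No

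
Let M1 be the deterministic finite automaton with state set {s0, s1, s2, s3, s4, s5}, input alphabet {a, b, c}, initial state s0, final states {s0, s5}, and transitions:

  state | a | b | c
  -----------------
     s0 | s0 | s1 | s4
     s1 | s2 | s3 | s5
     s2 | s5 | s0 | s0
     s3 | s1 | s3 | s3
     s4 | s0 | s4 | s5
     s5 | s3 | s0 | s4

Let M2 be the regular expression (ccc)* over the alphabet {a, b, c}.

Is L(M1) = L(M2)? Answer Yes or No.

The string a is accepted by M1 but rejected by M2.
So L(M1) ≠ L(M2).

No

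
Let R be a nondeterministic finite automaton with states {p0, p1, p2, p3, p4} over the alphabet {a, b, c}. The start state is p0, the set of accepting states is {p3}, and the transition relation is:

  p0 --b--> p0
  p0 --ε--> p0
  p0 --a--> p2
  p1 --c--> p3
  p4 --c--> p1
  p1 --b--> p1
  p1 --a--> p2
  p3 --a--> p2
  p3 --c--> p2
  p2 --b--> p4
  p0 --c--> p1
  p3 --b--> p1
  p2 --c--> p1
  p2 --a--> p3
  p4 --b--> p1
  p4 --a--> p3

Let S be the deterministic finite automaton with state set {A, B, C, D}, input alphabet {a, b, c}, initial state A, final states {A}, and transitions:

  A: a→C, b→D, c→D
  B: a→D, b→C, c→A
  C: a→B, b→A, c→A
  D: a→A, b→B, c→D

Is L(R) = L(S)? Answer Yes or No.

The string aa is accepted by R but rejected by S.
So L(R) ≠ L(S).

No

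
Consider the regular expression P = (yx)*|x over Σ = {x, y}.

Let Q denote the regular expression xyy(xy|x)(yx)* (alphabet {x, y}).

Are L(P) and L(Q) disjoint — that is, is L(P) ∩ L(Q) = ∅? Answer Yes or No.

Converting the expression P to a DFA (subset construction, then merging equivalent states) gives the minimal DFA with states {p0, p1, p2, p3, p4}, start state p0, accepting states {p0, p1, p4} and transitions p0: x→p1, y→p2; p1: x→p3, y→p3; p2: x→p4, y→p3; p3: x→p3, y→p3; p4: x→p3, y→p2.
Converting the expression Q to a DFA (subset construction, then merging equivalent states) gives the minimal DFA with states {q0, q1, q2, q3, q4, q5, q6, q7, q8}, start state q0, accepting states {q5, q6, q7} and transitions q0: x→q1, y→q2; q1: x→q2, y→q3; q2: x→q2, y→q2; q3: x→q2, y→q4; q4: x→q5, y→q2; q5: x→q2, y→q6; q6: x→q7, y→q8; q7: x→q2, y→q8; q8: x→q7, y→q2.
Exploring the product automaton P × Q from the start pair (p0, q0), following both machines on each input symbol, reaches 11 state pairs: (p0, q0), (p1, q1), (p2, q2), (p3, q2), (p3, q3), (p4, q2), (p3, q4), (p3, q5), (p3, q6), (p3, q7), (p3, q8).
P accepts in {p0, p1, p4} and Q accepts in {q5, q6, q7}; no reachable pair has both components accepting, so no string drives both machines to acceptance simultaneously and L(P) ∩ L(Q) = ∅.
So no string is accepted by both, and the intersection is empty.

Yes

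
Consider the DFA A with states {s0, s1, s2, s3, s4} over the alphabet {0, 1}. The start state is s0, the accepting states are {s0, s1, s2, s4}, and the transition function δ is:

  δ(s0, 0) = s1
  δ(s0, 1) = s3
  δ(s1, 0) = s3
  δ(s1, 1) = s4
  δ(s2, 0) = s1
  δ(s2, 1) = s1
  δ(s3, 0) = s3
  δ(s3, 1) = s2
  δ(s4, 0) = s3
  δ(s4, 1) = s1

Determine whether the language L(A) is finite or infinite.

State s1 is reachable from the start and can reach an accepting state, and it lies on the cycle s1 → s3 → s2 → s1.
Traversing that cycle any number of times yields accepted strings of unbounded length, so the language is infinite.

infinite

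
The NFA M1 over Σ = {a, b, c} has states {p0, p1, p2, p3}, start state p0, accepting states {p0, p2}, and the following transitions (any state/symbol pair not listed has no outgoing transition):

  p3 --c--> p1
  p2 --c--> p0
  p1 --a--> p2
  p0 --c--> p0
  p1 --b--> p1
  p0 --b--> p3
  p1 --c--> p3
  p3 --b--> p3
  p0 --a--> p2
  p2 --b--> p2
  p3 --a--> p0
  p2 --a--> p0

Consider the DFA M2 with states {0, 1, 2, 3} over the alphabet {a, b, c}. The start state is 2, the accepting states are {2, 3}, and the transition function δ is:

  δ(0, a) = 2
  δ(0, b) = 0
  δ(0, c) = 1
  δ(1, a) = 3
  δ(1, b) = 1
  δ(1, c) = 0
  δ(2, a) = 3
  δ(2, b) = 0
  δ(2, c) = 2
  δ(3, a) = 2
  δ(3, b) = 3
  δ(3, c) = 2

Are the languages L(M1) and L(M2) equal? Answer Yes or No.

Exploring the product automaton M1 × M2 from the start pair (p0, 2), following both machines on each input symbol, reaches 4 state pairs: (p0, 2), (p2, 3), (p3, 0), (p1, 1).
M1 accepts in {p0, p2} and M2 accepts in {2, 3}. In every reachable pair the two components are either both accepting — (p0, 2), (p2, 3) — or both non-accepting, so no string is accepted by exactly one of the machines: L(M1) \ L(M2) and L(M2) \ L(M1) are both empty.
Hence every string is accepted by M1 iff it is accepted by M2, and the two languages coincide.

Yes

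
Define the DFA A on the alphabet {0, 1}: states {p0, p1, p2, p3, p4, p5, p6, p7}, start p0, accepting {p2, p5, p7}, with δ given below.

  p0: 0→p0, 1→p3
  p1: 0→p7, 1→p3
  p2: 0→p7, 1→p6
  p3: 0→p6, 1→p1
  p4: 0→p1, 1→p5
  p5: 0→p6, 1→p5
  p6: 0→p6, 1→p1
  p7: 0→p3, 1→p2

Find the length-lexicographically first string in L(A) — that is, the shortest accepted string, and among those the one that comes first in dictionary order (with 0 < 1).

A breadth-first search from p0 reaches an accepting state first via the path p0 → p3 → p1 → p7 on input 110.
No string of length < 3 is accepted (BFS exhausts all shorter strings without reaching an accepting state), and 110 is the lexicographically least accepting string of length 3.

110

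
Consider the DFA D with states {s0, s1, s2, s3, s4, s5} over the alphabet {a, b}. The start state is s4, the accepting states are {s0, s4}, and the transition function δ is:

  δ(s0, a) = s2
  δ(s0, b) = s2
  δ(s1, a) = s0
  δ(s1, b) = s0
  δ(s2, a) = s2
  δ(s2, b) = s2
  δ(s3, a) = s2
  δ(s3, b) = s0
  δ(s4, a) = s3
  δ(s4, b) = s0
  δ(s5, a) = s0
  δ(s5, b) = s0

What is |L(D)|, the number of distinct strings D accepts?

3

The useful subgraph on states {s0, s3, s4} is acyclic, so L(D) is finite; the longest accepting path visits 3 useful states, giving maximum string length 2.
Counting accepting paths from s4 by length: 1 of length 0, 1 of length 1, 1 of length 2. Total 3.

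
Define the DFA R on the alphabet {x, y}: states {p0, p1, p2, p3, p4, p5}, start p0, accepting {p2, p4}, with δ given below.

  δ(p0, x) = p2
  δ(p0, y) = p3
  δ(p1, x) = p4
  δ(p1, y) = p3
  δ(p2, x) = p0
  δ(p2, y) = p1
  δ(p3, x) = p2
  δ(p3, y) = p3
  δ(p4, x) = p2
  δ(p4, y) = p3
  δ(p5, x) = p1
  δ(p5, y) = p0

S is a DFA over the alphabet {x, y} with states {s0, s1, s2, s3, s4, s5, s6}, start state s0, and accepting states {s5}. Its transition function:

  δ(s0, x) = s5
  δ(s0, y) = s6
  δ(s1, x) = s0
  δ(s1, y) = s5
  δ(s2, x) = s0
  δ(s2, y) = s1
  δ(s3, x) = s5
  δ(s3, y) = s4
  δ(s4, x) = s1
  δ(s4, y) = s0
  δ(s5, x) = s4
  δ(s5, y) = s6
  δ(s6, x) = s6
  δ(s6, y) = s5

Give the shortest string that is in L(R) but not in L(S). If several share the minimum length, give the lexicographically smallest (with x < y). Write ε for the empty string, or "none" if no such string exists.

The string yx is accepted by R but not by S.
No shorter string lies in the difference, and yx is the lexicographically first length-2 string in L(R) \ L(S).

yx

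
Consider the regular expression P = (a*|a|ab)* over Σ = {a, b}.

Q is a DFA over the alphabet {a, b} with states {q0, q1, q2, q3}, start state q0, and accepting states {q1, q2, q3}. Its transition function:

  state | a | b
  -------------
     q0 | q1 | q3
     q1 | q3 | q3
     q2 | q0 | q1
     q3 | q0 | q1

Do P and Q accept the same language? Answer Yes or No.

The empty string ε is accepted by P but rejected by Q.
So L(P) ≠ L(Q).

No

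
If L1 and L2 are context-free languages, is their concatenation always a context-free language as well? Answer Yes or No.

Take grammars for L₁ and L₂ with disjoint nonterminals and start symbols S₁, S₂; adding a new start symbol with S → S₁S₂ gives a context-free grammar for L₁L₂.
So the context-free languages are closed under concatenation.

Yes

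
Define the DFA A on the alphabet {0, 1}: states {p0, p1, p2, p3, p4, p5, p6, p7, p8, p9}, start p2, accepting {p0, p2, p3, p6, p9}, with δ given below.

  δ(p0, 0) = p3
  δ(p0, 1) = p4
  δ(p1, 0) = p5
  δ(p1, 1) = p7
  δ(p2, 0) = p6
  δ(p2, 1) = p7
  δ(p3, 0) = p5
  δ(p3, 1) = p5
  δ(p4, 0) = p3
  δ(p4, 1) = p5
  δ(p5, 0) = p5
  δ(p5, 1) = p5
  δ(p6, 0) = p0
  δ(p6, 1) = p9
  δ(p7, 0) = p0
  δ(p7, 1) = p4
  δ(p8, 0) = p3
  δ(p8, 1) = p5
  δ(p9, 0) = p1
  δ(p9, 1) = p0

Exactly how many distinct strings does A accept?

The useful subgraph on states {p0, p1, p2, p3, p4, p6, p7, p9} is acyclic, so L(A) is finite; the longest accepting path visits 8 useful states, giving maximum string length 7.
Counting accepting paths from p2 by length: 1 of length 0, 1 of length 1, 3 of length 2, 4 of length 3, 3 of length 4, 2 of length 5, 2 of length 6, 1 of length 7. Total 17.

17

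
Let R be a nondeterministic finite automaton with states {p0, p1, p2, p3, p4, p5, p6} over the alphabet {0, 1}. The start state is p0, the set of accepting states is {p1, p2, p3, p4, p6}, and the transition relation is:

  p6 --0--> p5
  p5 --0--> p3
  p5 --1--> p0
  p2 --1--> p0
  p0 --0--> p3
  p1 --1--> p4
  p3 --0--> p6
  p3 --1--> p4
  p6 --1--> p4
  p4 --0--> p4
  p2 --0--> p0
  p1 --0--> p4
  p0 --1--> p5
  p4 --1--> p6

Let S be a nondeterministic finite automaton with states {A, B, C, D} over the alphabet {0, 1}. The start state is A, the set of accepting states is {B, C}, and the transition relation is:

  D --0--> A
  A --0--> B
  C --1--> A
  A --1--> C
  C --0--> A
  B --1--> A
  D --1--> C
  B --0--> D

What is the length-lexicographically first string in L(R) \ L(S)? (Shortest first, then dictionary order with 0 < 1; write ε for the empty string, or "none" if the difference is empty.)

The string 00 is accepted by R but not by S.
No shorter string lies in the difference, and 00 is the lexicographically first length-2 string in L(R) \ L(S).

00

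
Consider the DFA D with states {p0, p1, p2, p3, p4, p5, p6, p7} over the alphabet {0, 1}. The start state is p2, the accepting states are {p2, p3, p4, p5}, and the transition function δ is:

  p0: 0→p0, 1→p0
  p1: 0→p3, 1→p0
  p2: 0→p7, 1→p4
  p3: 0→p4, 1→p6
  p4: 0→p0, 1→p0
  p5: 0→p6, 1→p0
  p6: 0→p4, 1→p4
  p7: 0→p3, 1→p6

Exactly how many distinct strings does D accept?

The useful subgraph on states {p2, p3, p4, p6, p7} is acyclic, so L(D) is finite; the longest accepting path visits 5 useful states, giving maximum string length 4.
Counting accepting paths from p2 by length: 1 of length 0, 1 of length 1, 1 of length 2, 3 of length 3, 2 of length 4. Total 8.

8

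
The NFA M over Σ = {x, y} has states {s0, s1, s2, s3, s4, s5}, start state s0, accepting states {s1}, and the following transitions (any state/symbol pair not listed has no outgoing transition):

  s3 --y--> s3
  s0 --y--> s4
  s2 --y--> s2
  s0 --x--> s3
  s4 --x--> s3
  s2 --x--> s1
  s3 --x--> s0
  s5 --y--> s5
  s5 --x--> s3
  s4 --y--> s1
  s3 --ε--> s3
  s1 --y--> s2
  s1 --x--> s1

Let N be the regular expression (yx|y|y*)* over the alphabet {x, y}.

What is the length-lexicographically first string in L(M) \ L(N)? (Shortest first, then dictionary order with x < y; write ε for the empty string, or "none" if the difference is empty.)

xxyy

The string xxyy is accepted by M but not by N.
No shorter string lies in the difference, and xxyy is the lexicographically first length-4 string in L(M) \ L(N).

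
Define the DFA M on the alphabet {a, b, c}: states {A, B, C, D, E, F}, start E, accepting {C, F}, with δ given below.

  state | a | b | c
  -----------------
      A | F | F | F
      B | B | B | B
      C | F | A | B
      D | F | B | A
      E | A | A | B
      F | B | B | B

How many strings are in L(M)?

6

The useful subgraph on states {A, E, F} is acyclic, so L(M) is finite; the longest accepting path visits 3 useful states, giving maximum string length 2.
Counting accepting paths from E by length: 6 of length 2. Total 6.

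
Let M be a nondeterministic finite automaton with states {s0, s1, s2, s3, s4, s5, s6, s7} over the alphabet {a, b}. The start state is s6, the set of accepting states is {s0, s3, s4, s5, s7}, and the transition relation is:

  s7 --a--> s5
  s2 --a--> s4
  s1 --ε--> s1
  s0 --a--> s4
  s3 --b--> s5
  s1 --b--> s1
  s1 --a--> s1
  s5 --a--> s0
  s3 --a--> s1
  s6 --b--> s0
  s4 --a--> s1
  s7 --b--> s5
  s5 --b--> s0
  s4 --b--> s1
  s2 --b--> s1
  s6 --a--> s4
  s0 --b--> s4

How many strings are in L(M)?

The useful subgraph on states {s0, s4, s6} is acyclic, so L(M) is finite; the longest accepting path visits 3 useful states, giving maximum string length 2.
Counting accepting paths from s6 by length: 2 of length 1, 2 of length 2. Total 4.

4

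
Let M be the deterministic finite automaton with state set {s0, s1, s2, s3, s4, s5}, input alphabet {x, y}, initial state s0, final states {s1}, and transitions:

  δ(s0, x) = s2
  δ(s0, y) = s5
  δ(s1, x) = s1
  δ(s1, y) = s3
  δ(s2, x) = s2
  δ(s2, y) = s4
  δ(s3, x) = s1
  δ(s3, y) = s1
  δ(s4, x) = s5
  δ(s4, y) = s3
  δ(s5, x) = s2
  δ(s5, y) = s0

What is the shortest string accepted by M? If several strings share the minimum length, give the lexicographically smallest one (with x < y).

xyyx

A breadth-first search from s0 reaches an accepting state first via the path s0 → s2 → s4 → s3 → s1 on input xyyx.
No string of length < 4 is accepted (BFS exhausts all shorter strings without reaching an accepting state), and xyyx is the lexicographically least accepting string of length 4.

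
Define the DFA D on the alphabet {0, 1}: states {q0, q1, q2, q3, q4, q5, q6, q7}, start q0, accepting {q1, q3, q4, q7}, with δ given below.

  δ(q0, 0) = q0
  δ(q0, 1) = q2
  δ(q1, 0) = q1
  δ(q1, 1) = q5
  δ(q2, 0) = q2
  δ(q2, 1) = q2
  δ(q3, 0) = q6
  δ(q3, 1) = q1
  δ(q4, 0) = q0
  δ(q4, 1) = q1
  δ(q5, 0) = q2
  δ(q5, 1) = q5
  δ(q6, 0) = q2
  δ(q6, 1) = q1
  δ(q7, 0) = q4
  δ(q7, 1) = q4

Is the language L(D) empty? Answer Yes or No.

Yes

The states reachable from the start state are {q0, q2}.
None of the accepting states {q1, q3, q4, q7} is reachable, so no string is accepted and L(D) = ∅.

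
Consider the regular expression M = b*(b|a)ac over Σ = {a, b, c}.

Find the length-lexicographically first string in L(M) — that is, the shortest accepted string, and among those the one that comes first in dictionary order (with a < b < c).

By inspection of the expression, no string of length less than 3 matches, and aac is the lexicographically first match of length 3.

aac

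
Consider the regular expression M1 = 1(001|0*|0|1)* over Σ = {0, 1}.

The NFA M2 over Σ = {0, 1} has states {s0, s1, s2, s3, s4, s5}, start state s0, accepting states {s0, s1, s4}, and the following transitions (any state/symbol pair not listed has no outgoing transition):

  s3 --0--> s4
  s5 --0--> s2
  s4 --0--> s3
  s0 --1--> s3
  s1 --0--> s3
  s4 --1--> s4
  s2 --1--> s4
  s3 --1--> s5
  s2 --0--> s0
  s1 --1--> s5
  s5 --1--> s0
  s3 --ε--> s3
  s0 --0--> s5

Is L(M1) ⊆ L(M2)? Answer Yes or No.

The string 1 is in L(M1) but not in L(M2).
So L(M1) ⊄ L(M2).

No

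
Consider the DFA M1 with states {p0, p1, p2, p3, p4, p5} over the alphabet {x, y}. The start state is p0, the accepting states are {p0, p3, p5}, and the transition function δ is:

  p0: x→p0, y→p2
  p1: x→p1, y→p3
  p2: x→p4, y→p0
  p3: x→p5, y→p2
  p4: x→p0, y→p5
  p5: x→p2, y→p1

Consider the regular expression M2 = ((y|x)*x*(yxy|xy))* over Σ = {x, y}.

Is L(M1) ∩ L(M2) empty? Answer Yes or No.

The empty string ε is accepted by both M1 and M2.
Hence L(M1) ∩ L(M2) ≠ ∅.

No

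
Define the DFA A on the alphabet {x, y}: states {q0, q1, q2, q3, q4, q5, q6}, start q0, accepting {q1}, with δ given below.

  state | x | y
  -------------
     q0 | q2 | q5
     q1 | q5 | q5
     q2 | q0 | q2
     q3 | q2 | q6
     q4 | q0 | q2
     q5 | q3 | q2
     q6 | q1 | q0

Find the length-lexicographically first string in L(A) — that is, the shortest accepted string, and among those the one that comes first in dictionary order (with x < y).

yxyx

A breadth-first search from q0 reaches an accepting state first via the path q0 → q5 → q3 → q6 → q1 on input yxyx.
No string of length < 4 is accepted (BFS exhausts all shorter strings without reaching an accepting state), and yxyx is the lexicographically least accepting string of length 4.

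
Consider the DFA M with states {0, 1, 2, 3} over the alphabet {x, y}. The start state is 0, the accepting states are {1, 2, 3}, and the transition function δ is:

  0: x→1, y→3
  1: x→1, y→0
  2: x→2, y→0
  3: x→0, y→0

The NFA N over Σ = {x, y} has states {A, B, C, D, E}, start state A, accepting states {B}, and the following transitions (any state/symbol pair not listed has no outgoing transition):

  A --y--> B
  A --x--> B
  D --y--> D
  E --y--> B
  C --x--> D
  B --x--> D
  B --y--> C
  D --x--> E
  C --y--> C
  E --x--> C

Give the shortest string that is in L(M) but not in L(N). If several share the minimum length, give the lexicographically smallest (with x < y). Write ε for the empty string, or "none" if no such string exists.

xx

The string xx is accepted by M but not by N.
No shorter string lies in the difference, and xx is the lexicographically first length-2 string in L(M) \ L(N).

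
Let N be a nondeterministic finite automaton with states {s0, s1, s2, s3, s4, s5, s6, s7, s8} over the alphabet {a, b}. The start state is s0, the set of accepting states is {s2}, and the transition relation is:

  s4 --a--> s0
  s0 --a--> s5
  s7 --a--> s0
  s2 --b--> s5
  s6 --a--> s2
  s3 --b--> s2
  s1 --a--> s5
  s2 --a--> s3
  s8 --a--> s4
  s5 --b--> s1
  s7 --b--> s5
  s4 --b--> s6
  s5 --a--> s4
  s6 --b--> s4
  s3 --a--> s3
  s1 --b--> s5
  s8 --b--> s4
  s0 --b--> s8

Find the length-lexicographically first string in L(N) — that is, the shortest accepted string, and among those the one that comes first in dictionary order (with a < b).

aaba

A breadth-first search from s0 reaches an accepting state first via the path s0 → s5 → s4 → s6 → s2 on input aaba.
No string of length < 4 is accepted (BFS exhausts all shorter strings without reaching an accepting state), and aaba is the lexicographically least accepting string of length 4.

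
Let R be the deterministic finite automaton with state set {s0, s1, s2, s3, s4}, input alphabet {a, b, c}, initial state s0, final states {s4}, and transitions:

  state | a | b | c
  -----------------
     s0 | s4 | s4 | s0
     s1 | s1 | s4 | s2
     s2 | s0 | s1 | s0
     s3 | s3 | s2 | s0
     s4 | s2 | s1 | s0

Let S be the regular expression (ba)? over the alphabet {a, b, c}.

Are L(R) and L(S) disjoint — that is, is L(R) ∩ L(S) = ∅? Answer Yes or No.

Converting the expression S to a DFA (subset construction, then merging equivalent states) gives the minimal DFA with states {r0, r1, r2, r3}, start state r0, accepting states {r0, r3} and transitions r0: a→r1, b→r2, c→r1; r1: a→r1, b→r1, c→r1; r2: a→r3, b→r1, c→r1; r3: a→r1, b→r1, c→r1.
Exploring the product automaton R × S from the start pair (s0, r0), following both machines on each input symbol, reaches 7 state pairs: (s0, r0), (s4, r1), (s4, r2), (s0, r1), (s2, r1), (s1, r1), (s2, r3).
R accepts in {s4} and S accepts in {r0, r3}; no reachable pair has both components accepting, so no string drives both machines to acceptance simultaneously and L(R) ∩ L(S) = ∅.
So no string is accepted by both, and the intersection is empty.

Yes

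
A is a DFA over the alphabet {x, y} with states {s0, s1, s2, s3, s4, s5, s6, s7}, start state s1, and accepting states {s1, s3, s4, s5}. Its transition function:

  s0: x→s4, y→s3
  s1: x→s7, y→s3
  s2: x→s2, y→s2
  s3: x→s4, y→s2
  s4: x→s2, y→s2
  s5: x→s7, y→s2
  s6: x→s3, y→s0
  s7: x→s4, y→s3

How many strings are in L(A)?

6

The useful subgraph on states {s1, s3, s4, s7} is acyclic, so L(A) is finite; the longest accepting path visits 4 useful states, giving maximum string length 3.
Counting accepting paths from s1 by length: 1 of length 0, 1 of length 1, 3 of length 2, 1 of length 3. Total 6.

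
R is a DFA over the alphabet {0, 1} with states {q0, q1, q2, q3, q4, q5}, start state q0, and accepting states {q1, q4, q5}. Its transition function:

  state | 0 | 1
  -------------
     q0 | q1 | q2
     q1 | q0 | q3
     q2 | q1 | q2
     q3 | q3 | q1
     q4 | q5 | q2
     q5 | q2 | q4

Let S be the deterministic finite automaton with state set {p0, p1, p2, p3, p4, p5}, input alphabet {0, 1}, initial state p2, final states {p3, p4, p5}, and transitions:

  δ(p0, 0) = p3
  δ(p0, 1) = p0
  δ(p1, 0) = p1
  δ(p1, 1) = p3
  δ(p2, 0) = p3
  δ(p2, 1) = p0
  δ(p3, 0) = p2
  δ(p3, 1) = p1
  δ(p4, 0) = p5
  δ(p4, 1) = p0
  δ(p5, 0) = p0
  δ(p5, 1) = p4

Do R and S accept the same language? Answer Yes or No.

Exploring the product automaton R × S from the start pair (q0, p2), following both machines on each input symbol, reaches 4 state pairs: (q0, p2), (q1, p3), (q2, p0), (q3, p1).
R accepts in {q1, q4, q5} and S accepts in {p3, p4, p5}. In every reachable pair the two components are either both accepting — (q1, p3) — or both non-accepting, so no string is accepted by exactly one of the machines: L(R) \ L(S) and L(S) \ L(R) are both empty.
Hence every string is accepted by R iff it is accepted by S, and the two languages coincide.

Yes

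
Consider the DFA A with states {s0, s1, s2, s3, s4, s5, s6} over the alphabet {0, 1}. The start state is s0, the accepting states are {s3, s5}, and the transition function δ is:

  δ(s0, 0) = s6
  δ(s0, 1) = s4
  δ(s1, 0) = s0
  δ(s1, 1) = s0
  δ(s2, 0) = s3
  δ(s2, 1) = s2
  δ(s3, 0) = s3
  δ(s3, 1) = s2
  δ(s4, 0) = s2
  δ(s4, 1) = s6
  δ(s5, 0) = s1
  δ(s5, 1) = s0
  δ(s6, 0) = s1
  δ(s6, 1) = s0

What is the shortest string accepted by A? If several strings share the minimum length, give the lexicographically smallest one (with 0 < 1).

100

A breadth-first search from s0 reaches an accepting state first via the path s0 → s4 → s2 → s3 on input 100.
No string of length < 3 is accepted (BFS exhausts all shorter strings without reaching an accepting state), and 100 is the lexicographically least accepting string of length 3.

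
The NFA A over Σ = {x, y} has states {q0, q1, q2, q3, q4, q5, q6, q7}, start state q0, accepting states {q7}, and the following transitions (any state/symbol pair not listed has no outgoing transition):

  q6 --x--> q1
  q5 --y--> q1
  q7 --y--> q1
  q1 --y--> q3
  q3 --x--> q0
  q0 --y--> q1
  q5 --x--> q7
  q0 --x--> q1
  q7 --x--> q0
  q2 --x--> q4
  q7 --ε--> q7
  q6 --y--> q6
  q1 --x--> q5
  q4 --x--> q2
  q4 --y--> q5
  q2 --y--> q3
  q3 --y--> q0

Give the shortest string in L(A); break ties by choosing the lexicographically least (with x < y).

xxx

A breadth-first search from q0 reaches an accepting state first via the path q0 → q1 → q5 → q7 on input xxx.
No string of length < 3 is accepted (BFS exhausts all shorter strings without reaching an accepting state), and xxx is the lexicographically least accepting string of length 3.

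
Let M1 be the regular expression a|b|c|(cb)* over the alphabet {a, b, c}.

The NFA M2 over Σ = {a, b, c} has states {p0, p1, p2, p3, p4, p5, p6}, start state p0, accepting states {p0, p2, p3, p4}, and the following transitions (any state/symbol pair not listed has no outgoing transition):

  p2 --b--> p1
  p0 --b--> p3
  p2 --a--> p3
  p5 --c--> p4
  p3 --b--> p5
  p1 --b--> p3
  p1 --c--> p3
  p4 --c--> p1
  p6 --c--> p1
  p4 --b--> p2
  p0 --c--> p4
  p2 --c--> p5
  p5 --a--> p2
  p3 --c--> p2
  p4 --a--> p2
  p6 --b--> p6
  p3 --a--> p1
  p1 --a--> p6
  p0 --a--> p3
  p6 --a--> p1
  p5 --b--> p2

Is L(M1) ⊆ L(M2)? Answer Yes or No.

Converting the expression M1 to a DFA (subset construction, then merging equivalent states) gives the minimal DFA with states {r0, r1, r2, r3, r4, r5}, start state r0, accepting states {r0, r1, r2, r4} and transitions r0: a→r1, b→r1, c→r2; r1: a→r3, b→r3, c→r3; r2: a→r3, b→r4, c→r3; r3: a→r3, b→r3, c→r3; r4: a→r3, b→r3, c→r5; r5: a→r3, b→r4, c→r3.
Exploring the product automaton M1 × M2 from the start pair (r0, p0), following both machines on each input symbol, reaches 11 state pairs: (r0, p0), (r1, p3), (r2, p4), (r3, p1), (r3, p5), (r3, p2), (r4, p2), (r3, p6), (r3, p3), (r3, p4), (r5, p5).
M1 accepts in {r0, r1, r2, r4} and M2 accepts in {p0, p2, p3, p4}. The reachable pairs whose M1-component is accepting are (r0, p0), (r1, p3), (r2, p4), (r4, p2); in each of them the M2-component is accepting too, so the product for L(M1) \ L(M2) (M1-component accepting, M2-component rejecting) has no reachable accepting pair and the difference is empty.
Hence every string in L(M1) is also in L(M2).

Yes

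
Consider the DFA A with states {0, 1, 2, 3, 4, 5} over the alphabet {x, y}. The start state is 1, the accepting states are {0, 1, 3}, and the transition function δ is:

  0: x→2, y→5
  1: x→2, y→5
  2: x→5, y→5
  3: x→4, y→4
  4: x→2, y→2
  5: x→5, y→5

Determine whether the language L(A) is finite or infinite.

finite

The useful states (reachable from 1 and able to reach an accepting state) are {1}.
Restricted to these states the transition graph has no cycle, so every accepting path has bounded length and L is finite.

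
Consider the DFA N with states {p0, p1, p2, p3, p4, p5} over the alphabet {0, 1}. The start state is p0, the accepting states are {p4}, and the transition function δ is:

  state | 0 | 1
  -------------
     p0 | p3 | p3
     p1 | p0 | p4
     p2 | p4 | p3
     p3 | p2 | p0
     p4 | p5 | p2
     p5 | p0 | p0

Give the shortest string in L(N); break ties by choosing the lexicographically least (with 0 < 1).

000

A breadth-first search from p0 reaches an accepting state first via the path p0 → p3 → p2 → p4 on input 000.
No string of length < 3 is accepted (BFS exhausts all shorter strings without reaching an accepting state), and 000 is the lexicographically least accepting string of length 3.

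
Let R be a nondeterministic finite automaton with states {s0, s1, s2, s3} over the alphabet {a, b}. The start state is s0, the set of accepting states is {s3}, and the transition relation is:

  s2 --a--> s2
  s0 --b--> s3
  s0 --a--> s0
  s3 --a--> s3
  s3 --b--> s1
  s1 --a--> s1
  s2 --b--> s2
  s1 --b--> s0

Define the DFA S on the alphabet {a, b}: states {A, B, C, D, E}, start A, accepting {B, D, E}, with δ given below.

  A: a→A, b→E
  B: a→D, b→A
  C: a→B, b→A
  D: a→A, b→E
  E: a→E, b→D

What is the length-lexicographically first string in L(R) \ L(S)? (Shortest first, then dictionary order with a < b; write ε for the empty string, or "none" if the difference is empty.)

The string bbbba is accepted by R but not by S.
No shorter string lies in the difference, and bbbba is the lexicographically first length-5 string in L(R) \ L(S).

bbbba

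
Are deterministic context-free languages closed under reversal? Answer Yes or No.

L = {c bⁿaⁿ : n≥0} ∪ {d b²ⁿaⁿ : n≥0} is a DCFL: the first symbol tells a deterministic PDA whether to pop one or two b's per a. Its reversal Lᴿ = {aⁿbⁿ c : n≥0} ∪ {aⁿb²ⁿ d : n≥0} is not. DCFLs are closed under right quotient by regular languages, and Lᴿ/{c, d} = {aⁿbⁿ : n≥0} ∪ {aⁿb²ⁿ : n≥0} — the standard context-free language accepted by no deterministic PDA (intuitively the machine would have to commit to a b-to-a ratio before the distinguishing marker arrives; formally, a DPDA for it would have a single run on aⁿb²ⁿ, accepting after the prefix aⁿbⁿ and accepting again after n more b's; an ordinary PDA that simulates it on a's and b's and, at any moment when it is accepting, may switch to reading only a fresh letter e while feeding each e to the simulation as a b, would accept aⁱbʲeᵏ (k≥1) exactly when both aⁱbʲ and aⁱbʲ⁺ᵏ are in the language, i.e. its language intersected with the regular set a*b*e⁺ would be exactly {aⁿbⁿeⁿ : n≥1} — impossible, since context-free languages are closed under intersection with regular sets and {aⁿbⁿeⁿ} is not context-free). So Lᴿ cannot be a DCFL.

No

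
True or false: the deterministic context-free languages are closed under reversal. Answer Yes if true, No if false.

L = {c bⁿaⁿ : n≥0} ∪ {d b²ⁿaⁿ : n≥0} is a DCFL: the first symbol tells a deterministic PDA whether to pop one or two b's per a. Its reversal Lᴿ = {aⁿbⁿ c : n≥0} ∪ {aⁿb²ⁿ d : n≥0} is not. DCFLs are closed under right quotient by regular languages, and Lᴿ/{c, d} = {aⁿbⁿ : n≥0} ∪ {aⁿb²ⁿ : n≥0} — the standard context-free language accepted by no deterministic PDA (intuitively the machine would have to commit to a b-to-a ratio before the distinguishing marker arrives; formally, a DPDA for it would have a single run on aⁿb²ⁿ, accepting after the prefix aⁿbⁿ and accepting again after n more b's; an ordinary PDA that simulates it on a's and b's and, at any moment when it is accepting, may switch to reading only a fresh letter e while feeding each e to the simulation as a b, would accept aⁱbʲeᵏ (k≥1) exactly when both aⁱbʲ and aⁱbʲ⁺ᵏ are in the language, i.e. its language intersected with the regular set a*b*e⁺ would be exactly {aⁿbⁿeⁿ : n≥1} — impossible, since context-free languages are closed under intersection with regular sets and {aⁿbⁿeⁿ} is not context-free). So Lᴿ cannot be a DCFL.

No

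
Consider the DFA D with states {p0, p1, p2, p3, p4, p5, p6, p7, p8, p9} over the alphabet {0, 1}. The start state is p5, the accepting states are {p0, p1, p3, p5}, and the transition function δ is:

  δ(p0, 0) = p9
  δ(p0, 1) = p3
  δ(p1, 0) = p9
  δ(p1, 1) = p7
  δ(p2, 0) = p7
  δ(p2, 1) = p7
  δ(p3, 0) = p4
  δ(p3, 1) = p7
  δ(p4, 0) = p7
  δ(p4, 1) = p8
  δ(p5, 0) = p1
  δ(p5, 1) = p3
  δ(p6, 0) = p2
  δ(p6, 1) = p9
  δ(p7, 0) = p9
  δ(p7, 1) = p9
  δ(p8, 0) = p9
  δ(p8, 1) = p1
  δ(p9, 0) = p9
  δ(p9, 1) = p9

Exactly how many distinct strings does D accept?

The useful subgraph on states {p1, p3, p4, p5, p8} is acyclic, so L(D) is finite; the longest accepting path visits 5 useful states, giving maximum string length 4.
Counting accepting paths from p5 by length: 1 of length 0, 2 of length 1, 1 of length 4. Total 4.

4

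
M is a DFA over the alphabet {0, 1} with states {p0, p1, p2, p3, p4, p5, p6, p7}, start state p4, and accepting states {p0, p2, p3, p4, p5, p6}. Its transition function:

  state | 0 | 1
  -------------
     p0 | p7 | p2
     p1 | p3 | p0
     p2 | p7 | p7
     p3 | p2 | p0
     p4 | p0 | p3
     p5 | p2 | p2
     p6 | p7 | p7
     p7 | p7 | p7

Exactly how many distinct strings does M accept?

7

The useful subgraph on states {p0, p2, p3, p4} is acyclic, so L(M) is finite; the longest accepting path visits 4 useful states, giving maximum string length 3.
Counting accepting paths from p4 by length: 1 of length 0, 2 of length 1, 3 of length 2, 1 of length 3. Total 7.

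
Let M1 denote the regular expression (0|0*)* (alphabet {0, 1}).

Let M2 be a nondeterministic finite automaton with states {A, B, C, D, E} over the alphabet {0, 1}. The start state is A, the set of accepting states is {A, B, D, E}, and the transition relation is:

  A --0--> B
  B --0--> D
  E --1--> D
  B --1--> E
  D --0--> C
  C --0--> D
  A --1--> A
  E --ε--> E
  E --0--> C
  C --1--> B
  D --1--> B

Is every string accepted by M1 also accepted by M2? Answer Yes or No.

No

The string 000 is in L(M1) but not in L(M2).
So L(M1) ⊄ L(M2).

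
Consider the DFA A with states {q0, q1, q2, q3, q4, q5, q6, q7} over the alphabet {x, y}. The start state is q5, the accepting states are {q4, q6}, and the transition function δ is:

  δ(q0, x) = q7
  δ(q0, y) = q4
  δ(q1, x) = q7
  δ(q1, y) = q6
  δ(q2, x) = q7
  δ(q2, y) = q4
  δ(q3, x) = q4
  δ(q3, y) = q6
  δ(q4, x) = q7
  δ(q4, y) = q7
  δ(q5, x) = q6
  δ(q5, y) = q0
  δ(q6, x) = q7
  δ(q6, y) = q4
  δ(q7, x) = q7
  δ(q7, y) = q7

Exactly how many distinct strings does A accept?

3

The useful subgraph on states {q0, q4, q5, q6} is acyclic, so L(A) is finite; the longest accepting path visits 3 useful states, giving maximum string length 2.
Counting accepting paths from q5 by length: 1 of length 1, 2 of length 2. Total 3.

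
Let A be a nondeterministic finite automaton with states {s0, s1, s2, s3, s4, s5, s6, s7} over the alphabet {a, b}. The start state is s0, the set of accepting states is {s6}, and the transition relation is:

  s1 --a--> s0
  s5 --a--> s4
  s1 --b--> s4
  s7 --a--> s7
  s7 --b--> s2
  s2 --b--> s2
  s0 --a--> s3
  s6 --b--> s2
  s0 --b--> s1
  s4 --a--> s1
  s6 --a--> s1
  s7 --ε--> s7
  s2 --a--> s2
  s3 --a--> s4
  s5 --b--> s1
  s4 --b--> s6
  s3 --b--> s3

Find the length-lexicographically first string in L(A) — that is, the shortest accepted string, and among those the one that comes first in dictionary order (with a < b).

aab

A breadth-first search from s0 reaches an accepting state first via the path s0 → s3 → s4 → s6 on input aab.
No string of length < 3 is accepted (BFS exhausts all shorter strings without reaching an accepting state), and aab is the lexicographically least accepting string of length 3.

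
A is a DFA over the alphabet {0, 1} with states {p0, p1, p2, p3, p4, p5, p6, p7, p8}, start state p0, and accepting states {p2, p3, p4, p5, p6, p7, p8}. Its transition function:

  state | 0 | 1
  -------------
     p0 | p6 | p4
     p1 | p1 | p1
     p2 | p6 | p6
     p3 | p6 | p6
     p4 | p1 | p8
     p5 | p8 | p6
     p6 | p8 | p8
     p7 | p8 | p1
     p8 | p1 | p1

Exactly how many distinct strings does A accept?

5

The useful subgraph on states {p0, p4, p6, p8} is acyclic, so L(A) is finite; the longest accepting path visits 3 useful states, giving maximum string length 2.
Counting accepting paths from p0 by length: 2 of length 1, 3 of length 2. Total 5.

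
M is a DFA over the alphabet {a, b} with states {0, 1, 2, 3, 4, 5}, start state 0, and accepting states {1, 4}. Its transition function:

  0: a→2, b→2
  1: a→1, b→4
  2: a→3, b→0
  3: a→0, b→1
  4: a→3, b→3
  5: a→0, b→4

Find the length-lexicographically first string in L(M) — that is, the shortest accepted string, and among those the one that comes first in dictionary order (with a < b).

A breadth-first search from 0 reaches an accepting state first via the path 0 → 2 → 3 → 1 on input aab.
No string of length < 3 is accepted (BFS exhausts all shorter strings without reaching an accepting state), and aab is the lexicographically least accepting string of length 3.

aab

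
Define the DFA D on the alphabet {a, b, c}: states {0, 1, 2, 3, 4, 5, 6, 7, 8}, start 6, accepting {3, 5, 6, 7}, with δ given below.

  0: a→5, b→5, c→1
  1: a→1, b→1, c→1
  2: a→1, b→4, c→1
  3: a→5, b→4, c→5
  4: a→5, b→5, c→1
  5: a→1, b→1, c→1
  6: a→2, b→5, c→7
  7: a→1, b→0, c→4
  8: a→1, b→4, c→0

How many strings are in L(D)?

The useful subgraph on states {0, 2, 4, 5, 6, 7} is acyclic, so L(D) is finite; the longest accepting path visits 4 useful states, giving maximum string length 3.
Counting accepting paths from 6 by length: 1 of length 0, 2 of length 1, 6 of length 3. Total 9.

9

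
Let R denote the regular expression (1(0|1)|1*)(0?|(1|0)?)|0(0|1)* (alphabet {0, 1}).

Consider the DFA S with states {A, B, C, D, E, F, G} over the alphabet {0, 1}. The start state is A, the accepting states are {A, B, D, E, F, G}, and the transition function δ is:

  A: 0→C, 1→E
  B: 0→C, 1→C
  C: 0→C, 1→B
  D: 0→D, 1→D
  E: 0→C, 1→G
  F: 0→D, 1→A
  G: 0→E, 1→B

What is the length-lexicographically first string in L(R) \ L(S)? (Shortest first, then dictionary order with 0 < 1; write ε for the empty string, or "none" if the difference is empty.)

The string 0 is accepted by R but not by S.
No shorter string lies in the difference, and 0 is the lexicographically first length-1 string in L(R) \ L(S).

0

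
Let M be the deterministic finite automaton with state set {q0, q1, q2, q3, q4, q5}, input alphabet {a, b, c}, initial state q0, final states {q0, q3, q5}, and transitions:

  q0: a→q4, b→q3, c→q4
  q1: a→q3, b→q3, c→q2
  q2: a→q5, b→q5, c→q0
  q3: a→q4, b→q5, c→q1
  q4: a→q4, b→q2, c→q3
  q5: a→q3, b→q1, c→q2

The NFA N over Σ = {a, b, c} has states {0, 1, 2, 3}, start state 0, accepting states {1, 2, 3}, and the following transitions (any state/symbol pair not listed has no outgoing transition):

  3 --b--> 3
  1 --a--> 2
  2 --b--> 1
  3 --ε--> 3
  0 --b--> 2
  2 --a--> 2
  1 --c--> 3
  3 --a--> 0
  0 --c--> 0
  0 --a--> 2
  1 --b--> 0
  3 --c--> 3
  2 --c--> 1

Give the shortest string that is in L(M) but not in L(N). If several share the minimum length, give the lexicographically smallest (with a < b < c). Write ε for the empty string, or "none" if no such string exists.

ε

The empty string ε is accepted by M but not by N.
Since ε is the unique shortest string, it is the required witness.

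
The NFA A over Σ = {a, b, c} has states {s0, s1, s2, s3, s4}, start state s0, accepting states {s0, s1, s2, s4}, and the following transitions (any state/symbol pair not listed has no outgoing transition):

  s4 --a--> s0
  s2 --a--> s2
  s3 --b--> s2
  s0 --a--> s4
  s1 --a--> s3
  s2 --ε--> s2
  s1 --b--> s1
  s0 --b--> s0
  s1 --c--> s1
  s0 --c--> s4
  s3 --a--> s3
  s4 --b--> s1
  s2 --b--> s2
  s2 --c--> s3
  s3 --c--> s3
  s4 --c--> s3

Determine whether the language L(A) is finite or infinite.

infinite

State s0 is reachable from the start and can reach an accepting state, and it lies on the cycle s0 → s0.
Traversing that cycle any number of times yields accepted strings of unbounded length, so the language is infinite.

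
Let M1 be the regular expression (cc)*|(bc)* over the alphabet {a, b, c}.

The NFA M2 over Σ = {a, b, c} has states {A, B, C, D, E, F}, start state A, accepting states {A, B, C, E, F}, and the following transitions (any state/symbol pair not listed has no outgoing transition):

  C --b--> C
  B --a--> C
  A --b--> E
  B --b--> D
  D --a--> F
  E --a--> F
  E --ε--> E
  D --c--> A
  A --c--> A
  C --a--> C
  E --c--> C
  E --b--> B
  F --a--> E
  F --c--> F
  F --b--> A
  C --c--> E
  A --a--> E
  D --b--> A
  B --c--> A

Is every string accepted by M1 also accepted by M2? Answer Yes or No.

Converting the expression M1 to a DFA (subset construction, then merging equivalent states) gives the minimal DFA with states {r0, r1, r2, r3, r4, r5}, start state r0, accepting states {r0, r4, r5} and transitions r0: a→r1, b→r2, c→r3; r1: a→r1, b→r1, c→r1; r2: a→r1, b→r1, c→r4; r3: a→r1, b→r1, c→r5; r4: a→r1, b→r2, c→r1; r5: a→r1, b→r1, c→r3.
Exploring the product automaton M1 × M2 from the start pair (r0, A), following both machines on each input symbol, reaches 15 state pairs: (r0, A), (r1, E), (r2, E), (r3, A), (r1, F), (r1, B), (r1, C), (r4, C), (r5, A), (r1, A), (r1, D), (r2, C), (r4, E), (r2, B), (r4, A).
M1 accepts in {r0, r4, r5} and M2 accepts in {A, B, C, E, F}. The reachable pairs whose M1-component is accepting are (r0, A), (r4, C), (r5, A), (r4, E), (r4, A); in each of them the M2-component is accepting too, so the product for L(M1) \ L(M2) (M1-component accepting, M2-component rejecting) has no reachable accepting pair and the difference is empty.
Hence every string in L(M1) is also in L(M2).

Yes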